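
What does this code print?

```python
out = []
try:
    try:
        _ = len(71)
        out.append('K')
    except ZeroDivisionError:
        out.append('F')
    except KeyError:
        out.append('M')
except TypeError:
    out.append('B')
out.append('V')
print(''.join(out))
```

Execution trace: 'B' (outer except TypeError) → 'V' (after the try/except). Output: BV

Answer: BV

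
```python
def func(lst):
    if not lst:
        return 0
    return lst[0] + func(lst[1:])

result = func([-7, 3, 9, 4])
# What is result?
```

(-7) + 3 + 9 + 4 + 0 = 9

Answer: 9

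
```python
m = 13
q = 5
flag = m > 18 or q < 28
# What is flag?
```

Trace:
`m = 13` → m = 13
`q = 5` → q = 5
`flag = m > 18 or q < 28` → flag = True
So flag = True

Answer: True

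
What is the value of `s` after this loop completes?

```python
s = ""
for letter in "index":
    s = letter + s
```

Reverse 'index'
`s` takes the values: "" → "i" → "ni" → "dni" → "edni" → "xedni"

Answer: "xedni"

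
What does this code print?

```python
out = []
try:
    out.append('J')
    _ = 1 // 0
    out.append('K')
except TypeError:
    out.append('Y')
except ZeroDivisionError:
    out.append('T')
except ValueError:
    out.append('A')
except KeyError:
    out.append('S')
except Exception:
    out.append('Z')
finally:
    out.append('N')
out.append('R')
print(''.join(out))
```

Execution trace: 'J' (try body) → 'T' (except ZeroDivisionError) → 'N' (finally) → 'R' (after the try/except). Output: JTNR

Answer: JTNR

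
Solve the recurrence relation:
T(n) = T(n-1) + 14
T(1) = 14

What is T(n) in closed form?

Unrolling: T(n) = T(1) + 14·(n-1) = 14 + 14(n-1) = 14n.

Answer: T(n) = 14n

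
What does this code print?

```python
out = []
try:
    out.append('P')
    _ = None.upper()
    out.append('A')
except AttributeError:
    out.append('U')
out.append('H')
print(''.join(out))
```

Execution trace: 'P' (try body) → 'U' (except AttributeError) → 'H' (after the try/except). Output: PUH

Answer: PUH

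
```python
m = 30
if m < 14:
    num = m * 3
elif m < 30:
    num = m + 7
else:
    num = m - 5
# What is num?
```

Trace:
`m = 30` → m = 30
`if m < 14: ...` → m < 14 is False, m < 30 is False, take else branch → num = 25
So num = 25

Answer: 25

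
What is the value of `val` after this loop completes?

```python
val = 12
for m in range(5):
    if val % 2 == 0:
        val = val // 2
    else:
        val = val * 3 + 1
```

Collatz-style transformation from 12
`val` takes the values: 12 → 6 → 3 → 10 → 5 → 16

Answer: 16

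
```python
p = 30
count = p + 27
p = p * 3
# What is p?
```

Trace:
`p = 30` → p = 30
`count = p + 27` → count = 57
`p = p * 3` → p = 90
So p = 90

Answer: 90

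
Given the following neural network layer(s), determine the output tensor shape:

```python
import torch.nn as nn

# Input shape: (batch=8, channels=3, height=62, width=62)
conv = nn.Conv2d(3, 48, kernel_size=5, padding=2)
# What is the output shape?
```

Input: (8, 3, 62, 62) -> Output: (8, 48, 62, 62)

Answer: (8, 48, 62, 62)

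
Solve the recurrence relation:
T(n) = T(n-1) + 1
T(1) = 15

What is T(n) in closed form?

Unrolling: T(n) = T(1) + 1·(n-1) = 15 + 1(n-1) = n + 14.

Answer: T(n) = n + 14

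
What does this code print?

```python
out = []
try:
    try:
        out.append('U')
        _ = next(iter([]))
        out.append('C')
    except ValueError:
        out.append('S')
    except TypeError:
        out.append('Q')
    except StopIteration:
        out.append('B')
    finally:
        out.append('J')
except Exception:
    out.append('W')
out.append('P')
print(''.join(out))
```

Execution trace: 'U' (inner try body) → 'B' (inner except StopIteration) → 'J' (inner finally) → 'P' (after the try/except). Output: UBJP

Answer: UBJP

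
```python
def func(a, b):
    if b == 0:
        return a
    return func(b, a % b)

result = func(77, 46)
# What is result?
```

func(77, 46) -> func(46, 31) -> func(31, 15) -> func(15, 1) -> func(1, 0) -> 1

Answer: 1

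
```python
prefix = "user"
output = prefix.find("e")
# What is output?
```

Trace:
`prefix = "user"` → prefix = 'user'
`output = prefix.find("e")` → output = 2
So output = 2

Answer: 2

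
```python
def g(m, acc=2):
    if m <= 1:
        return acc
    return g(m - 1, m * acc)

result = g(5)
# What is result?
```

Accumulator trace (n, acc): (5, 2) -> (4, 10) -> (3, 40) -> (2, 120) -> (1, 240) -> return 240

Answer: 240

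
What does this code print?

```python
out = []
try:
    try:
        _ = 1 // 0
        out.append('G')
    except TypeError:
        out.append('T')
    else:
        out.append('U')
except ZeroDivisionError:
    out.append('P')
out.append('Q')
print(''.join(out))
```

Execution trace: 'P' (outer except ZeroDivisionError) → 'Q' (after the try/except). Output: PQ

Answer: PQ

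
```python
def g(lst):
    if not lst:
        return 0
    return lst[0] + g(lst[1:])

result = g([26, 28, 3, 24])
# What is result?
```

26 + 28 + 3 + 24 + 0 = 81

Answer: 81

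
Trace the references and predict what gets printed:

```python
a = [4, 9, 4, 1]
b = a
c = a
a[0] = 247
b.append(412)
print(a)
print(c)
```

Key concept: multiple aliases.
Step by step:
`a = [4, 9, 4, 1]` → a = [4, 9, 4, 1]
`b = a` → b = [4, 9, 4, 1] (same object as a)
`c = a` → c = [4, 9, 4, 1] (same object as a, b)
`a[0] = 247` → a = [247, 9, 4, 1] (same object as b, c); b = [247, 9, 4, 1] (same object as a, c); c = [247, 9, 4, 1] (same object as a, b)
`b.append(412)` → a = [247, 9, 4, 1, 412] (same object as b, c); b = [247, 9, 4, 1, 412] (same object as a, c); c = [247, 9, 4, 1, 412] (same object as a, b)
`print(a)` → prints [247, 9, 4, 1, 412]
`print(c)` → prints [247, 9, 4, 1, 412]

Answer:
[247, 9, 4, 1, 412]
[247, 9, 4, 1, 412]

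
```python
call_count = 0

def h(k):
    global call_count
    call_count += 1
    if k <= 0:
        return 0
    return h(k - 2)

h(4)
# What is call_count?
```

Linear recursion stepping by 2: 3 calls from k=4 down to ≤0.

Answer: 3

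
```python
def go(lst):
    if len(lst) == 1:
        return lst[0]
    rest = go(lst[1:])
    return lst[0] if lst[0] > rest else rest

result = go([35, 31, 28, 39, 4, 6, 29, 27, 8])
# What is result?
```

Recursive max over [35, 31, 28, 39, 4, 6, 29, 27, 8] = 39

Answer: 39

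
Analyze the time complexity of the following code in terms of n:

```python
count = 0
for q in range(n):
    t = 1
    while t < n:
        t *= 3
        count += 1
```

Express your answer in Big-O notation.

Each loop level contributes: n × log n. Multiplying the contributions gives O(n log n).

Answer: O(n log n)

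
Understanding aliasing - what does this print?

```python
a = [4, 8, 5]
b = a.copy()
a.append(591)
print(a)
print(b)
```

Key concept: list.copy() creates independent copy.
Step by step:
`a = [4, 8, 5]` → a = [4, 8, 5]
`b = a.copy()` → b = [4, 8, 5]
`a.append(591)` → a = [4, 8, 5, 591]
`print(a)` → prints [4, 8, 5, 591]
`print(b)` → prints [4, 8, 5]

Answer:
[4, 8, 5, 591]
[4, 8, 5]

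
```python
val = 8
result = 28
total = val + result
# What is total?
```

Trace:
`val = 8` → val = 8
`result = 28` → result = 28
`total = val + result` → total = 36
So total = 36

Answer: 36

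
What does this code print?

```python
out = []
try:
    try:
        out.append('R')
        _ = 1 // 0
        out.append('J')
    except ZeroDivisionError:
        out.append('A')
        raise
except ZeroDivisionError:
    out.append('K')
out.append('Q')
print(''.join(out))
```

Execution trace: 'R' (inner try body) → 'A' (inner except ZeroDivisionError) → 'K' (outer except ZeroDivisionError) → 'Q' (after the try/except). Output: RAKQ

Answer: RAKQ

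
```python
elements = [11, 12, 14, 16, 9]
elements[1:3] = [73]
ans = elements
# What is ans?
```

Trace:
`elements = [11, 12, 14, 16, 9]` → elements = [11, 12, 14, 16, 9]
`elements[1:3] = [73]` → elements = [11, 73, 16, 9]
`ans = elements` → ans = [11, 73, 16, 9]
So ans = [11, 73, 16, 9]

Answer: [11, 73, 16, 9]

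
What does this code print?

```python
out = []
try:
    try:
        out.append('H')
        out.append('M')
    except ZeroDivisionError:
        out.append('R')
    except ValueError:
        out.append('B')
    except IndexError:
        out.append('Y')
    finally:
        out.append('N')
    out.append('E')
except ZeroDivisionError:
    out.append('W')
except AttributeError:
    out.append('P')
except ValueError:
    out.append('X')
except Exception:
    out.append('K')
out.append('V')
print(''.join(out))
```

Execution trace: 'H' (inner try body) → 'M' (inner try body, no exception) → 'N' (inner finally) → 'E' (try body, no exception) → 'V' (after the try/except). Output: HMNEV

Answer: HMNEV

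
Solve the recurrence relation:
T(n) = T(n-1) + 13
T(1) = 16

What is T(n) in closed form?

Unrolling: T(n) = T(1) + 13·(n-1) = 16 + 13(n-1) = 13n + 3.

Answer: T(n) = 13n + 3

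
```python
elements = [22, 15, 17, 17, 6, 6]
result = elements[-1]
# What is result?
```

Trace:
`elements = [22, 15, 17, 17, 6, 6]` → elements = [22, 15, 17, 17, 6, 6]
`result = elements[-1]` → result = 6
So result = 6

Answer: 6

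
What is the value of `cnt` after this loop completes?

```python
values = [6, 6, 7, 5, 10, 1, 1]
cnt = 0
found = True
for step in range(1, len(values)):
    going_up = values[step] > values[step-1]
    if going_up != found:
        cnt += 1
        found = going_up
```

Count direction changes in [6, 6, 7, 5, 10, 1, 1]
`cnt` takes the values: 0 → 1 → 2 → 3 → 4 → 5

Answer: 5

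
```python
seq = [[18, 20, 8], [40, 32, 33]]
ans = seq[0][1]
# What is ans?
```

Trace:
`seq = [[18, 20, 8], [40, 32, 33]]` → seq = [[18, 20, 8], [40, 32, 33]]
`ans = seq[0][1]` → ans = 20
So ans = 20

Answer: 20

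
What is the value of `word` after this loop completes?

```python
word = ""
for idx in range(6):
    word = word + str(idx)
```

Concatenate digits 0 to 5
`word` takes the values: "" → "0" → "01" → "012" → "0123" → "01234" → "012345"

Answer: "012345"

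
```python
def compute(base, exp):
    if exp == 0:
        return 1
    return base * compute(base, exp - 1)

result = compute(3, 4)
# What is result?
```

compute(3, 4) = 3 * 3 * 3 * 3 = 81

Answer: 81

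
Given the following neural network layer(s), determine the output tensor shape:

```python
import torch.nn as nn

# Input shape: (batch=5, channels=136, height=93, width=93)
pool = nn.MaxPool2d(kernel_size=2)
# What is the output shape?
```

Input: (5, 136, 93, 93) -> Output: (5, 136, 46, 46)

Answer: (5, 136, 46, 46)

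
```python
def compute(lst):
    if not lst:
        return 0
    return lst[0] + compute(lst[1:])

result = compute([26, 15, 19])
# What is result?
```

26 + 15 + 19 + 0 = 60

Answer: 60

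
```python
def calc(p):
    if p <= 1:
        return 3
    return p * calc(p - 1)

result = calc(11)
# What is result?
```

calc(11) = 11 * 10 * 9 * 8 * 7 * 6 * 5 * 4 * 3 * 2 * 3 = 119750400

Answer: 119750400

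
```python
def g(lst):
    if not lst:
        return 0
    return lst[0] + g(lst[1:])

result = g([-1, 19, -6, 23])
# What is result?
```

(-1) + 19 + (-6) + 23 + 0 = 35

Answer: 35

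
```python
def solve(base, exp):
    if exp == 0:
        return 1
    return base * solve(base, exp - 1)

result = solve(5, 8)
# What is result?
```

solve(5, 8) = 5 * 5 * 5 * 5 * 5 * 5 * 5 * 5 = 390625

Answer: 390625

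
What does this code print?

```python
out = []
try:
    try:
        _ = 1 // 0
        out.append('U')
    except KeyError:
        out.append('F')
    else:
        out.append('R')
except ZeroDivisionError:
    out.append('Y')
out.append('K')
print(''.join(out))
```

Execution trace: 'Y' (outer except ZeroDivisionError) → 'K' (after the try/except). Output: YK

Answer: YK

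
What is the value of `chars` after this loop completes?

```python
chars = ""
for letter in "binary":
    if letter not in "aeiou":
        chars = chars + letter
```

Remove vowels from 'binary'
`chars` takes the values: "" → "b" → "bn" → "bnr" → "bnry"

Answer: "bnry"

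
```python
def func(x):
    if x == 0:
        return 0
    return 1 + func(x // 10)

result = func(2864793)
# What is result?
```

Count of digits of 2864793: 7

Answer: 7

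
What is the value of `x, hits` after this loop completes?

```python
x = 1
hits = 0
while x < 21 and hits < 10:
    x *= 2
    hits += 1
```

Double until >= 21 or 10 iterations
`x, hits` takes the values: (1, 0) → (2, 0) → (2, 1) → (4, 1) → (4, 2) → (8, 2) → (8, 3) → (16, 3) → (16, 4) → (32, 4) → (32, 5)

Answer: 32, 5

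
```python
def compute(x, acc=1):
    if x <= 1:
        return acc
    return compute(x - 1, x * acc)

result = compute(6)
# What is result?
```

Accumulator trace (n, acc): (6, 1) -> (5, 6) -> (4, 30) -> (3, 120) -> (2, 360) -> (1, 720) -> return 720

Answer: 720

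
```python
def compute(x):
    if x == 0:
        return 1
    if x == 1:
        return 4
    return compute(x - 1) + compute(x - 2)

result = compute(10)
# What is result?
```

Build up from base cases: compute(0)=1, compute(1)=4, compute(2)=5, compute(3)=9, compute(4)=14, compute(5)=23, compute(6)=37, ..., compute(10)=254

Answer: 254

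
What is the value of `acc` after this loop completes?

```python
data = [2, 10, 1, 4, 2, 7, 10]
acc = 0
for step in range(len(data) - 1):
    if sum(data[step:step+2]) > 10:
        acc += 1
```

Count windows with sum > 10
`acc` takes the values: 0 → 1 → 2 → 3

Answer: 3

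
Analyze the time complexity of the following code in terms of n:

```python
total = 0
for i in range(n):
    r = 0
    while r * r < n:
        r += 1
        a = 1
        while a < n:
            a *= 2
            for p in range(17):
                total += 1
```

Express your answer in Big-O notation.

Each loop level contributes: n × √n × log n × 1. Multiplying the contributions gives O(n√n log n).

Answer: O(n√n log n)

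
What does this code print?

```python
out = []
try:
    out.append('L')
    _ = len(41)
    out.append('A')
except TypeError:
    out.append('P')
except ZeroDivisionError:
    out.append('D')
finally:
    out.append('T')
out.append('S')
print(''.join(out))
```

Execution trace: 'L' (try body) → 'P' (except TypeError) → 'T' (finally) → 'S' (after the try/except). Output: LPTS

Answer: LPTS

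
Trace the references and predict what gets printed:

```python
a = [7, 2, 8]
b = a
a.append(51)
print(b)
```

Key concept: basic list aliasing.
Step by step:
`a = [7, 2, 8]` → a = [7, 2, 8]
`b = a` → b = [7, 2, 8] (same object as a)
`a.append(51)` → a = [7, 2, 8, 51] (same object as b); b = [7, 2, 8, 51] (same object as a)
`print(b)` → prints [7, 2, 8, 51]

Answer: [7, 2, 8, 51]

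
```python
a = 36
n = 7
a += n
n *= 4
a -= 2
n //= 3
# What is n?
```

Trace:
`a = 36` → a = 36
`n = 7` → n = 7
`a += n` → a = 43
`n *= 4` → n = 28
`a -= 2` → a = 41
`n //= 3` → n = 9
So n = 9

Answer: 9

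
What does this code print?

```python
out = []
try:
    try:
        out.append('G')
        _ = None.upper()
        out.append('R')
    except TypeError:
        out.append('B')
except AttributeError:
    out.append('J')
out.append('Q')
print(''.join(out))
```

Execution trace: 'G' (try body) → 'J' (outer except AttributeError) → 'Q' (after the try/except). Output: GJQ

Answer: GJQ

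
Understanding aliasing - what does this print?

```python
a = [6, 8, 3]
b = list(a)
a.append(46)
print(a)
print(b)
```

Key concept: list() constructor creates copy.
Step by step:
`a = [6, 8, 3]` → a = [6, 8, 3]
`b = list(a)` → b = [6, 8, 3]
`a.append(46)` → a = [6, 8, 3, 46]
`print(a)` → prints [6, 8, 3, 46]
`print(b)` → prints [6, 8, 3]

Answer:
[6, 8, 3, 46]
[6, 8, 3]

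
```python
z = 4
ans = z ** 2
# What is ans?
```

Trace:
`z = 4` → z = 4
`ans = z ** 2` → ans = 16
So ans = 16

Answer: 16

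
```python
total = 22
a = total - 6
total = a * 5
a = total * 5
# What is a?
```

Trace:
`total = 22` → total = 22
`a = total - 6` → a = 16
`total = a * 5` → total = 80
`a = total * 5` → a = 400
So a = 400

Answer: 400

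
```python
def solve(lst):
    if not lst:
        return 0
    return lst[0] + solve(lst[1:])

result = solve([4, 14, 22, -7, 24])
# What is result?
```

4 + 14 + 22 + (-7) + 24 + 0 = 57

Answer: 57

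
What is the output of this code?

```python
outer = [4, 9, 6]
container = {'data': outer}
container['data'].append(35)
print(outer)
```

Key concept: dict holds reference to list.
Step by step:
`outer = [4, 9, 6]` → outer = [4, 9, 6]
`container = {'data': outer}` → container = {'data': [4, 9, 6]}
`container['data'].append(35)` → outer = [4, 9, 6, 35]; container = {'data': [4, 9, 6, 35]}
`print(outer)` → prints [4, 9, 6, 35]

Answer: [4, 9, 6, 35]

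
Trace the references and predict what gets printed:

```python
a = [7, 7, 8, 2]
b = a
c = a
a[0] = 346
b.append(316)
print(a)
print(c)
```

Key concept: multiple aliases.
Step by step:
`a = [7, 7, 8, 2]` → a = [7, 7, 8, 2]
`b = a` → b = [7, 7, 8, 2] (same object as a)
`c = a` → c = [7, 7, 8, 2] (same object as a, b)
`a[0] = 346` → a = [346, 7, 8, 2] (same object as b, c); b = [346, 7, 8, 2] (same object as a, c); c = [346, 7, 8, 2] (same object as a, b)
`b.append(316)` → a = [346, 7, 8, 2, 316] (same object as b, c); b = [346, 7, 8, 2, 316] (same object as a, c); c = [346, 7, 8, 2, 316] (same object as a, b)
`print(a)` → prints [346, 7, 8, 2, 316]
`print(c)` → prints [346, 7, 8, 2, 316]

Answer:
[346, 7, 8, 2, 316]
[346, 7, 8, 2, 316]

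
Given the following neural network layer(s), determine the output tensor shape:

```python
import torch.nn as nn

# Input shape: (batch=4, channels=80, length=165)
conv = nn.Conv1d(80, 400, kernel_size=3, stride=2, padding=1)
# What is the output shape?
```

Input: (4, 80, 165) -> Output: (4, 400, 83)

Answer: (4, 400, 83)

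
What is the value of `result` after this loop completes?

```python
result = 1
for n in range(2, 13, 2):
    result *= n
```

Product of even numbers 2 to 12
`result` takes the values: 1 → 2 → 8 → 48 → 384 → 3840 → 46080

Answer: 46080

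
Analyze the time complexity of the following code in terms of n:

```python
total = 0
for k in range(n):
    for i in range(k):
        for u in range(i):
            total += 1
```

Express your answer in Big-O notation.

Each loop level contributes: n × n × n. Multiplying the contributions gives O(n^3).

Answer: O(n^3)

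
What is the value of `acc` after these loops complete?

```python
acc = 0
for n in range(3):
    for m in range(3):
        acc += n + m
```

Sum of all n+m for n,m in 3x3
`acc` takes the values: 0 → 1 → 3 → 4 → 6 → 9 → 11 → 14 → 18

Answer: 18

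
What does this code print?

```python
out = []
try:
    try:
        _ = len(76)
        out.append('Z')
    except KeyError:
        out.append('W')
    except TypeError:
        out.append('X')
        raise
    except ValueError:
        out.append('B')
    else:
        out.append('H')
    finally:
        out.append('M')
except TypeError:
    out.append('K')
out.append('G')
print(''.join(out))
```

Execution trace: 'X' (inner except TypeError) → 'M' (inner finally) → 'K' (outer except TypeError) → 'G' (after the try/except). Output: XMKG

Answer: XMKG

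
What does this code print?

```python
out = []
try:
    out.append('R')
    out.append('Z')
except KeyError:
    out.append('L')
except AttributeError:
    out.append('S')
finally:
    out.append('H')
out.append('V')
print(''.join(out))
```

Execution trace: 'R' (try body) → 'Z' (try body, no exception) → 'H' (finally) → 'V' (after the try/except). Output: RZHV

Answer: RZHV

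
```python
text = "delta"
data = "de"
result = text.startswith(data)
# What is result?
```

Trace:
`text = "delta"` → text = 'delta'
`data = "de"` → data = 'de'
`result = text.startswith(data)` → result = True
So result = True

Answer: True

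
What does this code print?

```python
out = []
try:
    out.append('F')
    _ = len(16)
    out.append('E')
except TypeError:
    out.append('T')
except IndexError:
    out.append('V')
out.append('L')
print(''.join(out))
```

Execution trace: 'F' (try body) → 'T' (except TypeError) → 'L' (after the try/except). Output: FTL

Answer: FTL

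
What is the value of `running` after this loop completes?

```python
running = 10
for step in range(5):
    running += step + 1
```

Start at 10, add 1 to 5 = 25
`running` takes the values: 10 → 11 → 13 → 16 → 20 → 25

Answer: 25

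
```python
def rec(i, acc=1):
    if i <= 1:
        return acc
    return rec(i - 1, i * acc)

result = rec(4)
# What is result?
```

Accumulator trace (n, acc): (4, 1) -> (3, 4) -> (2, 12) -> (1, 24) -> return 24

Answer: 24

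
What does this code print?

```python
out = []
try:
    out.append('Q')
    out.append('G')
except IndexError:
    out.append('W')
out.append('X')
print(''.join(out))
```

Execution trace: 'Q' (try body) → 'G' (try body, no exception) → 'X' (after the try/except). Output: QGX

Answer: QGX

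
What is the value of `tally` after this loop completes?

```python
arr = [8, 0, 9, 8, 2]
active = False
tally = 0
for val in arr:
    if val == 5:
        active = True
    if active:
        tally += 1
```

Count elements after first 5 in [8, 0, 9, 8, 2]
`tally` takes the values: 0

Answer: 0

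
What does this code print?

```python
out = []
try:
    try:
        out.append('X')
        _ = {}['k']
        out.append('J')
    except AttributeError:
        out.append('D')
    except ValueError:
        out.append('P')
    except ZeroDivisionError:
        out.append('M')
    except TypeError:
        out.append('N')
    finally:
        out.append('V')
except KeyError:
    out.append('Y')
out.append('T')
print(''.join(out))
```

Execution trace: 'X' (try body) → 'V' (finally) → 'Y' (outer except KeyError) → 'T' (after the try/except). Output: XVYT

Answer: XVYT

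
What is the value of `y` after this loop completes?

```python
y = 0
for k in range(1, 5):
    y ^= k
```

XOR of 1 to 4
`y` takes the values: 0 → 1 → 3 → 0 → 4

Answer: 4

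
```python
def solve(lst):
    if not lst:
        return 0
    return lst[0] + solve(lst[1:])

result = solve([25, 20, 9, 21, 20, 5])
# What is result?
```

25 + 20 + 9 + 21 + 20 + 5 + 0 = 100

Answer: 100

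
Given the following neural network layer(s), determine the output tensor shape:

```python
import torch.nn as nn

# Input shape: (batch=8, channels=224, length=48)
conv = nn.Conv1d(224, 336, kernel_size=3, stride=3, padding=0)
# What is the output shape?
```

Input: (8, 224, 48) -> Output: (8, 336, 16)

Answer: (8, 336, 16)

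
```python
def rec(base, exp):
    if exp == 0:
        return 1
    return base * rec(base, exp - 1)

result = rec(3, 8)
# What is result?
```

rec(3, 8) = 3 * 3 * 3 * 3 * 3 * 3 * 3 * 3 = 6561

Answer: 6561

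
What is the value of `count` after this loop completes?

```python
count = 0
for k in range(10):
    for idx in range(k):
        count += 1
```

Triangle number: 0+1+2+...+9
`count` takes the values: 0 → 1 → 2 → 3 → 4 → 5 → 6 → 7 → 8 → 9 → 10 → 11 → 12 → 13 → 14 → 15 → 16 → 17 → 18 → 19 → 20 → 21 → 22 → 23 → 24 → 25 → 26 → 27 → 28 → 29 → … → 41 → 42 → 43 → 44 → 45

Answer: 45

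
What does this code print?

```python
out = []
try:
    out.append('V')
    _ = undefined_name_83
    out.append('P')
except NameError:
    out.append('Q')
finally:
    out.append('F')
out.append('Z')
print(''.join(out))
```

Execution trace: 'V' (try body) → 'Q' (except NameError) → 'F' (finally) → 'Z' (after the try/except). Output: VQFZ

Answer: VQFZ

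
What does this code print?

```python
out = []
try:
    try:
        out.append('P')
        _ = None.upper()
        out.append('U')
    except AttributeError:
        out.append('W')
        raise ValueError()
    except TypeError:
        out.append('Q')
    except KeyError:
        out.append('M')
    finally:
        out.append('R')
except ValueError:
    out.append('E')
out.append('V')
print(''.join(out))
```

Execution trace: 'P' (inner try body) → 'W' (inner except AttributeError) → 'R' (inner finally) → 'E' (outer except ValueError) → 'V' (after the try/except). Output: PWREV

Answer: PWREV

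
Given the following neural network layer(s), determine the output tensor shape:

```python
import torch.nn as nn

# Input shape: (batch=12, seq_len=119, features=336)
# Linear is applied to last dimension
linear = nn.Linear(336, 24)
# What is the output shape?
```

Input: (12, 119, 336) -> Output: (12, 119, 24)

Answer: (12, 119, 24)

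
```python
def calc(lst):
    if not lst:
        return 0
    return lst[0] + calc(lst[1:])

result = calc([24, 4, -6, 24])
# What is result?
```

24 + 4 + (-6) + 24 + 0 = 46

Answer: 46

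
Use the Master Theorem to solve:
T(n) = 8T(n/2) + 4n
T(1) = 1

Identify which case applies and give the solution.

a=8, b=2, f(n)=4n. log_2(8) = 3. Since c=1 < 3, Case 1 applies: T(n) = Θ(n^log_b(a)) = O(n^3).

Answer: O(n^3) - Case 1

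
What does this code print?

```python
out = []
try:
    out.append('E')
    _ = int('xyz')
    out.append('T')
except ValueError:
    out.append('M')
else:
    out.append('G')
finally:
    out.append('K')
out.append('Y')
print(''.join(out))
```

Execution trace: 'E' (try body) → 'M' (except ValueError) → 'K' (finally) → 'Y' (after the try/except). Output: EMKY

Answer: EMKY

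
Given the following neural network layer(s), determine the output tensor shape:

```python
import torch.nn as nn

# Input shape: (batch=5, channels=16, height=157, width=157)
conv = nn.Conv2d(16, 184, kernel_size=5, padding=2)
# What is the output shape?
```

Input: (5, 16, 157, 157) -> Output: (5, 184, 157, 157)

Answer: (5, 184, 157, 157)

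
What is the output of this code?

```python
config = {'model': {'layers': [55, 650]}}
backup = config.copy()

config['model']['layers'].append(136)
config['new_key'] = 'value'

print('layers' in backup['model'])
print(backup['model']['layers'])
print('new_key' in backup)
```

Key concept: shallow copy gotcha with nested dict.
Step by step:
`config = {'model': {'layers': [55, 650]}}` → config = {'model': {'layers': [55, 650]}}
`backup = config.copy()` → backup = {'model': {'layers': [55, 650]}}
`config['model']['layers'].append(136)` → config = {'model': {'layers': [55, 650, 136]}}; backup = {'model': {'layers': [55, 650, 136]}}
`config['new_key'] = 'value'` → config = {'model': {'layers': [55, 650, 136]}, 'new_key': 'value'}
`print('layers' in backup['model'])` → prints True
`print(backup['model']['layers'])` → prints [55, 650, 136]
`print('new_key' in backup)` → prints False

Answer:
True
[55, 650, 136]
False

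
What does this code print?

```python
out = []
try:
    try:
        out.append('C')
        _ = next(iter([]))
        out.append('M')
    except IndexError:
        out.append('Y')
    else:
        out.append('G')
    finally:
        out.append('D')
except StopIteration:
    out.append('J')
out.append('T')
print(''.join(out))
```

Execution trace: 'C' (try body) → 'D' (finally) → 'J' (outer except StopIteration) → 'T' (after the try/except). Output: CDJT

Answer: CDJT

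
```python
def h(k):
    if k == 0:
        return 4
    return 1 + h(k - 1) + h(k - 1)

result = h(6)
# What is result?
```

h(k) = 1 + 2·h(k-1), h(0)=4. Closed form: (4+1)·2^6 - 1 = 319.

Answer: 319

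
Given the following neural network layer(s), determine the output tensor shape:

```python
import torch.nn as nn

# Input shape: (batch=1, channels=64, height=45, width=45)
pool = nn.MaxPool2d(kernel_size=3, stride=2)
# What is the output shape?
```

Input: (1, 64, 45, 45) -> Output: (1, 64, 22, 22)

Answer: (1, 64, 22, 22)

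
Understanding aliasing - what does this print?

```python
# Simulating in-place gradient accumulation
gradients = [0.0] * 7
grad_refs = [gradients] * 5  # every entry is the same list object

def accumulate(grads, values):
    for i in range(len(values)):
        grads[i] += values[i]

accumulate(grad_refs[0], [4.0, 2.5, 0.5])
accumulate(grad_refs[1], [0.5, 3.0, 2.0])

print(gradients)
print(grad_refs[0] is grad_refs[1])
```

Key concept: gradient accumulation aliasing.
Step by step:
`gradients = [0.0] * 7` → gradients = [0.0, 0.0, 0.0, 0.0, 0.0, 0.0, 0.0]
`grad_refs = [gradients] * 5` → grad_refs = [[0.0, 0.0, 0.0, 0.0, 0.0, 0.0, 0.0], [0.0, 0.0, 0.0, 0.0, 0.0, 0.0, 0.0], [0.0, 0.0, 0.0, 0.0, 0.0, 0.0, 0.0], [0.0, 0.0, 0.0, 0.0, 0.0, 0.0, 0.0], [0.0, 0.0, 0.0, 0.0, 0.0, 0.0, 0.0]]
`accumulate(grad_refs[0], [4.0, 2.5, 0.5])` → gradients = [4.0, 2.5, 0.5, 0.0, 0.0, 0.0, 0.0]; grad_refs = [[4.0, 2.5, 0.5, 0.0, 0.0, 0.0, 0.0], [4.0, 2.5, 0.5, 0.0, 0.0, 0.0, 0.0], [4.0, 2.5, 0.5, 0.0, 0.0, 0.0, 0.0], [4.0, 2.5, 0.5, 0.0, 0.0, 0.0, 0.0], [4.0, 2.5, 0.5, 0.0, 0.0, 0.0, 0.0]]
`accumulate(grad_refs[1], [0.5, 3.0, 2.0])` → gradients = [4.5, 5.5, 2.5, 0.0, 0.0, 0.0, 0.0]; grad_refs = [[4.5, 5.5, 2.5, 0.0, 0.0, 0.0, 0.0], [4.5, 5.5, 2.5, 0.0, 0.0, 0.0, 0.0], [4.5, 5.5, 2.5, 0.0, 0.0, 0.0, 0.0], [4.5, 5.5, 2.5, 0.0, 0.0, 0.0, 0.0], [4.5, 5.5, 2.5, 0.0, 0.0, 0.0, 0.0]]
`print(gradients)` → prints [4.5, 5.5, 2.5, 0.0, 0.0, 0.0, 0.0]
`print(grad_refs[0] is grad_refs[1])` → prints True

Answer:
[4.5, 5.5, 2.5, 0.0, 0.0, 0.0, 0.0]
True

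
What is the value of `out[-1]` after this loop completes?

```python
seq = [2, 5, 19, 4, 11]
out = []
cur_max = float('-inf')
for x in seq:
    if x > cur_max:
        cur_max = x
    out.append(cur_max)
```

Running max ends at 19
`out` takes the values: [] → [2] → [2, 5] → [2, 5, 19] → [2, 5, 19, 19] → [2, 5, 19, 19, 19]
So `out[-1]` = 19

Answer: 19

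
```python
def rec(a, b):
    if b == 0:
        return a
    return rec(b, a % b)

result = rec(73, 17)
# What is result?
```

rec(73, 17) -> rec(17, 5) -> rec(5, 2) -> rec(2, 1) -> rec(1, 0) -> 1

Answer: 1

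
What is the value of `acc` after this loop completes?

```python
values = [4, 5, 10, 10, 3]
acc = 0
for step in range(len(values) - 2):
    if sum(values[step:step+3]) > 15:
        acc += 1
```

Count windows with sum > 15
`acc` takes the values: 0 → 1 → 2 → 3

Answer: 3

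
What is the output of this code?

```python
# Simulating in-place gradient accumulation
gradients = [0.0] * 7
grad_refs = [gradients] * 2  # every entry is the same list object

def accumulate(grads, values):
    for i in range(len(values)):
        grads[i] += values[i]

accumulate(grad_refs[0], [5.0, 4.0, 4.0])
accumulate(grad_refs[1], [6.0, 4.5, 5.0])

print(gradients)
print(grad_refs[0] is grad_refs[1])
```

Key concept: gradient accumulation aliasing.
Step by step:
`gradients = [0.0] * 7` → gradients = [0.0, 0.0, 0.0, 0.0, 0.0, 0.0, 0.0]
`grad_refs = [gradients] * 2` → grad_refs = [[0.0, 0.0, 0.0, 0.0, 0.0, 0.0, 0.0], [0.0, 0.0, 0.0, 0.0, 0.0, 0.0, 0.0]]
`accumulate(grad_refs[0], [5.0, 4.0, 4.0])` → gradients = [5.0, 4.0, 4.0, 0.0, 0.0, 0.0, 0.0]; grad_refs = [[5.0, 4.0, 4.0, 0.0, 0.0, 0.0, 0.0], [5.0, 4.0, 4.0, 0.0, 0.0, 0.0, 0.0]]
`accumulate(grad_refs[1], [6.0, 4.5, 5.0])` → gradients = [11.0, 8.5, 9.0, 0.0, 0.0, 0.0, 0.0]; grad_refs = [[11.0, 8.5, 9.0, 0.0, 0.0, 0.0, 0.0], [11.0, 8.5, 9.0, 0.0, 0.0, 0.0, 0.0]]
`print(gradients)` → prints [11.0, 8.5, 9.0, 0.0, 0.0, 0.0, 0.0]
`print(grad_refs[0] is grad_refs[1])` → prints True

Answer:
[11.0, 8.5, 9.0, 0.0, 0.0, 0.0, 0.0]
True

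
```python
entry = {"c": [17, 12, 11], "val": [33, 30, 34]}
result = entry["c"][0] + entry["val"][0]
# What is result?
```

Trace:
`entry = {"c": [17, 12, 11], "val": [33, 30, 34]}` → entry = {'c': [17, 12, 11], 'val': [33, 30, 34]}
`result = entry["c"][0] + entry["val"][0]` → result = 50
So result = 50

Answer: 50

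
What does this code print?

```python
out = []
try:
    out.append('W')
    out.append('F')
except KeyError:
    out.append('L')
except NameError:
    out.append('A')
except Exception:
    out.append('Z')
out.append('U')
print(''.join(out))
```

Execution trace: 'W' (try body) → 'F' (try body, no exception) → 'U' (after the try/except). Output: WFU

Answer: WFU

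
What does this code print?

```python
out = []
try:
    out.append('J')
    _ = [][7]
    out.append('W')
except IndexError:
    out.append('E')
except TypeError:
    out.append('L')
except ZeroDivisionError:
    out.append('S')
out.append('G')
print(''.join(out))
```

Execution trace: 'J' (try body) → 'E' (except IndexError) → 'G' (after the try/except). Output: JEG

Answer: JEG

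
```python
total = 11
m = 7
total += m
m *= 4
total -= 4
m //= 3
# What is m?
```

Trace:
`total = 11` → total = 11
`m = 7` → m = 7
`total += m` → total = 18
`m *= 4` → m = 28
`total -= 4` → total = 14
`m //= 3` → m = 9
So m = 9

Answer: 9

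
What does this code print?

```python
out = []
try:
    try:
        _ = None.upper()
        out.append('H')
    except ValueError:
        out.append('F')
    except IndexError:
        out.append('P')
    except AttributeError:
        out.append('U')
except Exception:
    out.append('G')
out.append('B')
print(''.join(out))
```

Execution trace: 'U' (inner except AttributeError) → 'B' (after the try/except). Output: UB

Answer: UB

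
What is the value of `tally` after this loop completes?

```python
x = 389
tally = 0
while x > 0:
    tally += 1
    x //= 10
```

Count digits by repeated division by 10
`tally` takes the values: 0 → 1 → 2 → 3

Answer: 3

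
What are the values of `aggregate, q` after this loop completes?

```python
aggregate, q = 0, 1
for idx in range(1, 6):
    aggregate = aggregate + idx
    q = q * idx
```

Sum and factorial of 1 to 5
`aggregate, q` takes the values: (0, 1) → (1, 1) → (3, 1) → (3, 2) → (6, 2) → (6, 6) → (10, 6) → (10, 24) → (15, 24) → (15, 120)

Answer: 15, 120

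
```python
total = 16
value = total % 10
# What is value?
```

Trace:
`total = 16` → total = 16
`value = total % 10` → value = 6
So value = 6

Answer: 6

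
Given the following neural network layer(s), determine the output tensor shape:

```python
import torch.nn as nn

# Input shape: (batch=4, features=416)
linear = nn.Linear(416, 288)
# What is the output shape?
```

Input: (4, 416) -> Output: (4, 288)

Answer: (4, 288)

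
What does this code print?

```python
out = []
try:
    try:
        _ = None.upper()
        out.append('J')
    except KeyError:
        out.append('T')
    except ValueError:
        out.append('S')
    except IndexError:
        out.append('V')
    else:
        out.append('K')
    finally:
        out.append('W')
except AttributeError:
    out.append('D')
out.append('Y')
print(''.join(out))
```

Execution trace: 'W' (finally) → 'D' (outer except AttributeError) → 'Y' (after the try/except). Output: WDY

Answer: WDY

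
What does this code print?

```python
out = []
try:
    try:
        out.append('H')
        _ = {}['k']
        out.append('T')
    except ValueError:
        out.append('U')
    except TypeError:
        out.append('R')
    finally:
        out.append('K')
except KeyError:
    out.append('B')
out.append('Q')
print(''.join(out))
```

Execution trace: 'H' (try body) → 'K' (finally) → 'B' (outer except KeyError) → 'Q' (after the try/except). Output: HKBQ

Answer: HKBQ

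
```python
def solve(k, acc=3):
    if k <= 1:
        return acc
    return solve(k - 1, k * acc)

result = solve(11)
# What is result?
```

Accumulator trace (n, acc): (11, 3) -> (10, 33) -> (9, 330) -> (8, 2970) -> (7, 23760) -> (6, 166320) -> (5, 997920) -> (4, 4989600) -> (3, 19958400) -> (2, 59875200) -> (1, 119750400) -> return 119750400

Answer: 119750400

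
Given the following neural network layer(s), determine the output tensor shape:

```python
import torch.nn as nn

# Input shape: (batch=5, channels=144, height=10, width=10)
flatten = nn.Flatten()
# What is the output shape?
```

Input: (5, 144, 10, 10) -> Output: (5, 14400)

Answer: (5, 14400)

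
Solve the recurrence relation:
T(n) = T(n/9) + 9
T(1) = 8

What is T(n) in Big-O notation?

Each step divides n by 9 and adds 9. After log_9(n) steps we reach T(1)=8. So T(n) = 9·log_9(n) + 8 = O(log n).

Answer: O(log n)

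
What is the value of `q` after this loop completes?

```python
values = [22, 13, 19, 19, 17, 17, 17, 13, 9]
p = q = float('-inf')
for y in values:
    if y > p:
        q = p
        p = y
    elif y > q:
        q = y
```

Second largest (with repeats) in [22, 13, 19, 19, 17, 17, 17, 13, 9]
`q` takes the values: -inf → 13 → 19

Answer: 19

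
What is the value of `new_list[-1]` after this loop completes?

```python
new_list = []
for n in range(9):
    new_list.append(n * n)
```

Last element of squares 0 to 8
`new_list` takes the values: [] → [0] → [0, 1] → [0, 1, 4] → [0, 1, 4, 9] → [0, 1, 4, 9, 16] → [0, 1, 4, 9, 16, 25] → [0, 1, 4, 9, 16, 25, 36] → [0, 1, 4, 9, 16, 25, 36, 49] → [0, 1, 4, 9, 16, 25, 36, 49, 64]
So `new_list[-1]` = 64

Answer: 64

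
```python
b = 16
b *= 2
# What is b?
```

Trace:
`b = 16` → b = 16
`b *= 2` → b = 32
So b = 32

Answer: 32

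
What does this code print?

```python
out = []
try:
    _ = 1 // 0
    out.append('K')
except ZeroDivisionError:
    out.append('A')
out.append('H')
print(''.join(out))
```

Execution trace: 'A' (except ZeroDivisionError) → 'H' (after the try/except). Output: AH

Answer: AH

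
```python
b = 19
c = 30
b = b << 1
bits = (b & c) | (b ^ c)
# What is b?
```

Trace:
`b = 19` → b = 19
`c = 30` → c = 30
`b = b << 1` → b = 38
`bits = (b & c) | (b ^ c)` → bits = 62
So b = 38

Answer: 38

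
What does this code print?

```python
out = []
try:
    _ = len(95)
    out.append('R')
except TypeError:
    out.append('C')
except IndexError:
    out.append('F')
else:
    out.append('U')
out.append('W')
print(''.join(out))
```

Execution trace: 'C' (except TypeError) → 'W' (after the try/except). Output: CW

Answer: CW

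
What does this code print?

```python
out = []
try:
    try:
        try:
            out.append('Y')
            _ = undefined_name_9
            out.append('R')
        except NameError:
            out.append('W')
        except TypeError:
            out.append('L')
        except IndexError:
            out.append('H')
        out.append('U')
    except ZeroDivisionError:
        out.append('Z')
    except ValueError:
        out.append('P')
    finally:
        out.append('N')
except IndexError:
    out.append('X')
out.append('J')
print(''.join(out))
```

Execution trace: 'Y' (inner try body) → 'W' (inner except NameError) → 'U' (try body, no exception) → 'N' (finally) → 'J' (after the try/except). Output: YWUNJ

Answer: YWUNJ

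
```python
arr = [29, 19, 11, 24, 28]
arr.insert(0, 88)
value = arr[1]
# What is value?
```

Trace:
`arr = [29, 19, 11, 24, 28]` → arr = [29, 19, 11, 24, 28]
`arr.insert(0, 88)` → arr = [88, 29, 19, 11, 24, 28]
`value = arr[1]` → value = 29
So value = 29

Answer: 29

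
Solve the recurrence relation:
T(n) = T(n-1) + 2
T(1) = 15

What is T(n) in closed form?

Unrolling: T(n) = T(1) + 2·(n-1) = 15 + 2(n-1) = 2n + 13.

Answer: T(n) = 2n + 13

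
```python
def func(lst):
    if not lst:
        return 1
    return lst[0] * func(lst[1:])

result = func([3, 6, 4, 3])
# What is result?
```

Product over [3, 6, 4, 3] = 3 * 6 * 4 * 3 = 216

Answer: 216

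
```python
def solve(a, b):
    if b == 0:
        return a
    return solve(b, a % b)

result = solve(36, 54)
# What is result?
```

solve(36, 54) -> solve(54, 36) -> solve(36, 18) -> solve(18, 0) -> 18

Answer: 18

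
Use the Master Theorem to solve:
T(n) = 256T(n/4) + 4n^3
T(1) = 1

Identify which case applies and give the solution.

a=256, b=4, f(n)=4n^3. log_4(256) = 4. Since c=3 < 4, Case 1 applies: T(n) = Θ(n^log_b(a)) = O(n^4).

Answer: O(n^4) - Case 1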